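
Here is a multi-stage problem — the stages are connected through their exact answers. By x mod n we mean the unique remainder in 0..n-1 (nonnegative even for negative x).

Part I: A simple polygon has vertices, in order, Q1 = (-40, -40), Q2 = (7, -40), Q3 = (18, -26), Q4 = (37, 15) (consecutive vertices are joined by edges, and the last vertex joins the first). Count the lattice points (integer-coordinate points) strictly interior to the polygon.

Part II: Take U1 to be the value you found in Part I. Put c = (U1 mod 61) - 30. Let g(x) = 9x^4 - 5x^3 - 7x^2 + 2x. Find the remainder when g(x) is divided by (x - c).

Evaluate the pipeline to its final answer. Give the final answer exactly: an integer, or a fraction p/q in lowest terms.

608480

Part I: cross terms: (-40*-40 - 7*-40)=1880, (7*-26 - 18*-40)=538, (18*15 - 37*-26)=1232, (37*-40 - -40*15)=-880; twice the area = |2770| = 2770; area = 1385; boundary points = 47 + 1 + 1 + 11 = 60; strictly interior points = area - boundary/2 + 1 = 1356; answer 1356
Part II: U1 = 1356; c = -16; remainder = value at the root: 9*(-16)^4 - 5*(-16)^3 - 7*(-16)^2 + 2*(-16)^1 = (589824) + (20480) + (-1792) + (-32) = 608480; answer 608480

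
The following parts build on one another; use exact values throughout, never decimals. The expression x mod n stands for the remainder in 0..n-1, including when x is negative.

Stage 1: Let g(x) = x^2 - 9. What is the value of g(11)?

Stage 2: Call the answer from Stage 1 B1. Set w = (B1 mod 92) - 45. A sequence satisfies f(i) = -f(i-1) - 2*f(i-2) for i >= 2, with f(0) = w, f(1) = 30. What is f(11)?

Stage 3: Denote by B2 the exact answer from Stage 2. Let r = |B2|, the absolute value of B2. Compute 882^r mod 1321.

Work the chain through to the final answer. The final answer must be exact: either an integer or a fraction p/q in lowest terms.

167

Stage 1: 1*(11)^2 - 9 = (121) + (-9) = 112; answer 112
Stage 2: B1 = 112; w = -25; f(2) = -1*(30) - 2*(-25) = 20; iterating: f(2)=20, f(3)=-80, f(4)=40, f(5)=120, f(6)=-200, f(7)=-40, f(8)=440, f(9)=-360, f(10)=-520, f(11)=1240; answer 1240
Stage 3: B2 = 1240; r = 1240; squarings mod 1321: 882^1=882, 882^2=1176, 882^4=1210, 882^8=432, 882^16=363, 882^32=990, 882^64=1239, 882^128=119, 882^256=951, 882^512=837, 882^1024=439; 882^1240 = 882^8 * 882^16 * 882^64 * 882^128 * 882^1024 = 167 (mod 1321); answer 167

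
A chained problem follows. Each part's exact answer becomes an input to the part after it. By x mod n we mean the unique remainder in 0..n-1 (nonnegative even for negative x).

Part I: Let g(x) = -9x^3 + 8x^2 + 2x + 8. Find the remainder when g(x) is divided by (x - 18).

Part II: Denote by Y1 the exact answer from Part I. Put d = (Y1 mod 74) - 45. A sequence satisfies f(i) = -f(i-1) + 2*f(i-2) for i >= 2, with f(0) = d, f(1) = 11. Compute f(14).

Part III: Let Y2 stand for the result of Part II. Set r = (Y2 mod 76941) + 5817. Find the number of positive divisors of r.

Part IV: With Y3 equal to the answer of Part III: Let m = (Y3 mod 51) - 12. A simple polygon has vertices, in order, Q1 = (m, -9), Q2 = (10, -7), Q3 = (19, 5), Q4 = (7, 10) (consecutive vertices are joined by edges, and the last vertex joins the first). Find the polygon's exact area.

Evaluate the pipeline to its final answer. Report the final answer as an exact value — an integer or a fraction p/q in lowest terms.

Part I: remainder = value at the root: -9*(18)^3 + 8*(18)^2 + 2*(18)^1 + 8 = (-52488) + (2592) + (36) + (8) = -49852; answer -49852
Part II: Y1 = -49852; d = -21; f(2) = -1*(11) + 2*(-21) = -53; iterating: f(2)=-53, f(3)=75, f(4)=-181, f(5)=331, f(6)=-693, f(7)=1355, f(8)=-2741, f(9)=5451, f(10)=-10933, f(11)=21835, f(12)=-43701, f(13)=87371, f(14)=-174773; answer -174773
Part III: Y2 = -174773; r = 61867; 61867 = 13 * 4759; number of divisors = (1+1) * (1+1) = 4; answer 4
Part IV: Y3 = 4; m = -8; cross terms: (-8*-7 - 10*-9)=146, (10*5 - 19*-7)=183, (19*10 - 7*5)=155, (7*-9 - -8*10)=17; twice the area = |501| = 501; area = 501/2; answer 501/2

501/2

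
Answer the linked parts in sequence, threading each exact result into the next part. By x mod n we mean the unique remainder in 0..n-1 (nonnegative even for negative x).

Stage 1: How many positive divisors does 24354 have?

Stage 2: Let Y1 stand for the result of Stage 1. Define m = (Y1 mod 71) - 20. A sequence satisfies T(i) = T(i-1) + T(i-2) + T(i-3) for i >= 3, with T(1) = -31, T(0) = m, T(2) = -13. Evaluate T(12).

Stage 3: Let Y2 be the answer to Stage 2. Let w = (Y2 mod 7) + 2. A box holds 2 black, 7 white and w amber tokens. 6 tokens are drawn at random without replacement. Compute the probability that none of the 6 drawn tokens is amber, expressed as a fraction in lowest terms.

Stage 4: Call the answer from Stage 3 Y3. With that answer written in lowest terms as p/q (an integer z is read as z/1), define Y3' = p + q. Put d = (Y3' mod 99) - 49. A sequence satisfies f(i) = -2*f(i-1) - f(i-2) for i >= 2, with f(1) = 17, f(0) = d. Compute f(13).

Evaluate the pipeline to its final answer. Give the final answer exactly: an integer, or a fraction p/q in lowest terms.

-211

Stage 1: 24354 = 2 * 3^3 * 11 * 41; number of divisors = (1+1) * (3+1) * (1+1) * (1+1) = 32; answer 32
Stage 2: Y1 = 32; m = 12; T(3) = 1*(-13) + 1*(-31) + 1*(12) = -32; iterating: T(3)=-32, T(4)=-76, T(5)=-121, T(6)=-229, T(7)=-426, T(8)=-776, T(9)=-1431, T(10)=-2633, T(11)=-4840, T(12)=-8904; answer -8904
Stage 3: Y2 = -8904; w = 2; total draws C(11,6) = 462; favorable C(9,6) = 84; P = 2/11; answer 2/11
Stage 4: Y3 = 2/11; threaded value p + q = 13; d = -36; f(2) = -2*(17) - 1*(-36) = 2; iterating: f(2)=2, f(3)=-21, f(4)=40, f(5)=-59, f(6)=78, f(7)=-97, f(8)=116, f(9)=-135, f(10)=154, f(11)=-173, f(12)=192, f(13)=-211; answer -211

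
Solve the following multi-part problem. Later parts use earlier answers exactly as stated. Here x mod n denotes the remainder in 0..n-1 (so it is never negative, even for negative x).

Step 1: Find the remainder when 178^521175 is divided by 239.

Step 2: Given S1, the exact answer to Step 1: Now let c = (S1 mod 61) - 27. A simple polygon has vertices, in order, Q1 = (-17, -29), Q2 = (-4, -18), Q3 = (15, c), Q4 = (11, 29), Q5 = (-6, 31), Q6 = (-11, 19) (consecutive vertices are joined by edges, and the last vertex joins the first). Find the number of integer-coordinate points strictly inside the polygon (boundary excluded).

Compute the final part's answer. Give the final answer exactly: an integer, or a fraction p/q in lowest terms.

1006

Step 1: squarings mod 239: 178^1=178, 178^2=136, 178^4=93, 178^8=45, 178^16=113, 178^32=102, 178^64=127, 178^128=116, 178^256=72, 178^512=165, 178^1024=218, 178^2048=202, 178^4096=174, 178^8192=162, 178^16384=193, 178^32768=204, 178^65536=30, 178^131072=183, 178^262144=29; 178^521175 = 178^1 * 178^2 * 178^4 * 178^16 * 178^64 * 178^128 * 178^256 * 178^512 * 178^4096 * 178^8192 * 178^16384 * 178^32768 * 178^65536 * 178^131072 * 178^262144 = 227 (mod 239); answer 227
Step 2: S1 = 227; c = 17; cross terms: (-17*-18 - -4*-29)=190, (-4*17 - 15*-18)=202, (15*29 - 11*17)=248, (11*31 - -6*29)=515, (-6*19 - -11*31)=227, (-11*-29 - -17*19)=642; twice the area = |2024| = 2024; area = 1012; boundary points = 1 + 1 + 4 + 1 + 1 + 6 = 14; strictly interior points = area - boundary/2 + 1 = 1006; answer 1006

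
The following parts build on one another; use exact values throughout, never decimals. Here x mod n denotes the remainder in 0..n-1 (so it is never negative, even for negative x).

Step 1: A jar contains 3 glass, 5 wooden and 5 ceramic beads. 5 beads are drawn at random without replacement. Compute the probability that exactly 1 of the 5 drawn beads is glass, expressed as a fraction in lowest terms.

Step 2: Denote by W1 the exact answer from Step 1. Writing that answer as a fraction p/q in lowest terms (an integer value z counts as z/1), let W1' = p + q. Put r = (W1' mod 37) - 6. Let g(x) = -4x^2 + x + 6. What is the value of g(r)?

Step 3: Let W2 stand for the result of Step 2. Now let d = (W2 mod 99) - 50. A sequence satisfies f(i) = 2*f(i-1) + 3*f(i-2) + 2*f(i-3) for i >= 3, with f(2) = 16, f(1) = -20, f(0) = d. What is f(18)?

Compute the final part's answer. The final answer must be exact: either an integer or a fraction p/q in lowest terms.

460027288

Step 1: total draws C(13,5) = 1287; favorable C(3,1)*C(10,4) = 630; P = 70/143; answer 70/143
Step 2: W1 = 70/143; threaded value p + q = 213; r = 22; -4*(22)^2 + 1*(22)^1 + 6 = (-1936) + (22) + (6) = -1908; answer -1908
Step 3: W2 = -1908; d = 22; f(3) = 2*(16) + 3*(-20) + 2*(22) = 16; iterating: f(3)=16, f(4)=40, f(5)=160, f(6)=472, f(7)=1504, f(8)=4744, f(9)=14944, f(10)=47128, f(11)=148576, f(12)=468424, f(13)=1476832, f(14)=4656088, f(15)=14679520, f(16)=46280968, f(17)=145912672, f(18)=460027288; answer 460027288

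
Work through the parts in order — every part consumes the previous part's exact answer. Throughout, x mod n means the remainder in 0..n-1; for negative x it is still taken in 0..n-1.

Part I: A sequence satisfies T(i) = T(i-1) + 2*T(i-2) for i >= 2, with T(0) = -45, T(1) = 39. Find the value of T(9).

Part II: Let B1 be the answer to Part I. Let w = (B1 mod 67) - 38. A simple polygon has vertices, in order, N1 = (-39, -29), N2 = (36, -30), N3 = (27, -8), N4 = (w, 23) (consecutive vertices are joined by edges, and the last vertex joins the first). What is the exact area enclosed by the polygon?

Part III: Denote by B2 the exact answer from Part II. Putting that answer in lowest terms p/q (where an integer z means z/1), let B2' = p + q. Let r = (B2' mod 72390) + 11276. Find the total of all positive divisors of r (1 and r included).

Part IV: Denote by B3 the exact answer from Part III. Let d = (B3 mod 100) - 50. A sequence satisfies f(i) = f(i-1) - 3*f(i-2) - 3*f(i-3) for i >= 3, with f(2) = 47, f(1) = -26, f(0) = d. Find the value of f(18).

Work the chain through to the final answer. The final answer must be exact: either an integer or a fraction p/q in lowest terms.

1297583

Part I: T(2) = 1*(39) + 2*(-45) = -51; iterating: T(2)=-51, T(3)=27, T(4)=-75, T(5)=-21, T(6)=-171, T(7)=-213, T(8)=-555, T(9)=-981; answer -981
Part II: B1 = -981; w = -14; cross terms: (-39*-30 - 36*-29)=2214, (36*-8 - 27*-30)=522, (27*23 - -14*-8)=509, (-14*-29 - -39*23)=1303; twice the area = |4548| = 4548; area = 2274; answer 2274
Part III: B2 = 2274; threaded value p + q = 2275; r = 13551; 13551 = 3 * 4517; sigma = (1 + 3) * (1 + 4517) = 4 * 4518 = 18072; answer 18072
Part IV: B3 = 18072; d = 22; f(3) = 1*(47) - 3*(-26) - 3*(22) = 59; iterating: f(3)=59, f(4)=-4, f(5)=-322, f(6)=-487, f(7)=491, f(8)=2918, f(9)=2906, f(10)=-7321, f(11)=-24793, f(12)=-11548, f(13)=84794, f(14)=193817, f(15)=-25921, f(16)=-861754, f(17)=-1365442, f(18)=1297583; answer 1297583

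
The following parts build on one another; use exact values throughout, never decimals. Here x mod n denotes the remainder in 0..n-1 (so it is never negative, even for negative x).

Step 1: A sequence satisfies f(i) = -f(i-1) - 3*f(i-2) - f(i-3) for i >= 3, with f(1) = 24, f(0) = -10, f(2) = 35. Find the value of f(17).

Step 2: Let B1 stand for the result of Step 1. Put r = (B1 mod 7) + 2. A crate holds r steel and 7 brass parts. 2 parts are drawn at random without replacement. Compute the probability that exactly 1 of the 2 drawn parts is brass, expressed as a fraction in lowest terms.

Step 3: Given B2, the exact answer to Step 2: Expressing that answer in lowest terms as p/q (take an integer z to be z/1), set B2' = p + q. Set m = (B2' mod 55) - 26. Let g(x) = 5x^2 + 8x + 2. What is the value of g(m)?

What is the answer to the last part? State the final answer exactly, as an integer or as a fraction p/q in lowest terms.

134

Step 1: f(3) = -1*(35) - 3*(24) - 1*(-10) = -97; iterating: f(3)=-97, f(4)=-32, f(5)=288, f(6)=-95, f(7)=-737, f(8)=734, f(9)=1572, f(10)=-3037, f(11)=-2413, f(12)=9952, f(13)=324, f(14)=-27767, f(15)=16843, f(16)=66134, f(17)=-88896; answer -88896
Step 2: B1 = -88896; r = 6; total draws C(13,2) = 78; favorable C(7,1)*C(6,1) = 42; P = 7/13; answer 7/13
Step 3: B2 = 7/13; threaded value p + q = 20; m = -6; 5*(-6)^2 + 8*(-6)^1 + 2 = (180) + (-48) + (2) = 134; answer 134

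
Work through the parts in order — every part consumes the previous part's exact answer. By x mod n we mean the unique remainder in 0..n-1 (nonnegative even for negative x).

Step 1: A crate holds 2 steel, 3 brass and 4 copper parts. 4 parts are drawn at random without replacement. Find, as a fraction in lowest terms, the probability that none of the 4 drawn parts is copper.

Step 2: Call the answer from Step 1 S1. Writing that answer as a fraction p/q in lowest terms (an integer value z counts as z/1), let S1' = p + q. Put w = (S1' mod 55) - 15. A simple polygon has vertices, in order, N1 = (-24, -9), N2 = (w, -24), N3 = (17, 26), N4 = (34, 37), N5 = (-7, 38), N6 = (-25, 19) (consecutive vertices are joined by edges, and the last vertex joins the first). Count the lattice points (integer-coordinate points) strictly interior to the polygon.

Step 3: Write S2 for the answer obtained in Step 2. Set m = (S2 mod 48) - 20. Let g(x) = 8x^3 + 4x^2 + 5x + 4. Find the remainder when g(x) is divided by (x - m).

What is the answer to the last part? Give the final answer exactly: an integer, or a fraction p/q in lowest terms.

-191

Step 1: total draws C(9,4) = 126; favorable C(5,4) = 5; P = 5/126; answer 5/126
Step 2: S1 = 5/126; threaded value p + q = 131; w = 6; cross terms: (-24*-24 - 6*-9)=630, (6*26 - 17*-24)=564, (17*37 - 34*26)=-255, (34*38 - -7*37)=1551, (-7*19 - -25*38)=817, (-25*-9 - -24*19)=681; twice the area = |3988| = 3988; area = 1994; boundary points = 15 + 1 + 1 + 1 + 1 + 1 = 20; strictly interior points = area - boundary/2 + 1 = 1985; answer 1985
Step 3: S2 = 1985; m = -3; remainder = value at the root: 8*(-3)^3 + 4*(-3)^2 + 5*(-3)^1 + 4 = (-216) + (36) + (-15) + (4) = -191; answer -191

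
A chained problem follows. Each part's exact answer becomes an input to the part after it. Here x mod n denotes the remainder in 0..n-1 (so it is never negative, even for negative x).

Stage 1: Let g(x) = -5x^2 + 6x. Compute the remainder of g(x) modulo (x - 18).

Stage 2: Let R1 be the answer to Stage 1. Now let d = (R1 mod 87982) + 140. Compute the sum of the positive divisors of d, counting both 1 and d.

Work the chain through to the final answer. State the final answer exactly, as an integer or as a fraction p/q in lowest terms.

207936

Stage 1: remainder = value at the root: -5*(18)^2 + 6*(18)^1 = (-1620) + (108) = -1512; answer -1512
Stage 2: R1 = -1512; d = 86610; 86610 = 2 * 3 * 5 * 2887; sigma = (1 + 2) * (1 + 3) * (1 + 5) * (1 + 2887) = 3 * 4 * 6 * 2888 = 207936; answer 207936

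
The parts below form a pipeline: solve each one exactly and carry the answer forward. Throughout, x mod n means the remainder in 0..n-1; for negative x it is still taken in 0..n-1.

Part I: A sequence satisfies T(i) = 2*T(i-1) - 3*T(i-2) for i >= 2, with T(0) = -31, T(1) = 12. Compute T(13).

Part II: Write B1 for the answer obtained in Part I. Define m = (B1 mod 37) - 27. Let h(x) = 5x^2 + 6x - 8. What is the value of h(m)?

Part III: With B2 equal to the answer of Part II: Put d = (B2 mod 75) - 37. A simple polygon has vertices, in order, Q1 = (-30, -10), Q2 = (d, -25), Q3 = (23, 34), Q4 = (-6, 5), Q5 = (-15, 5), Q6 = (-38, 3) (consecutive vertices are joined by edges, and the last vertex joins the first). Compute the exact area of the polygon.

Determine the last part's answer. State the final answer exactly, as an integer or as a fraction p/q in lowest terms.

Part I: T(2) = 2*(12) - 3*(-31) = 117; iterating: T(2)=117, T(3)=198, T(4)=45, T(5)=-504, T(6)=-1143, T(7)=-774, T(8)=1881, T(9)=6084, T(10)=6525, T(11)=-5202, T(12)=-29979, T(13)=-44352; answer -44352
Part II: B1 = -44352; m = -16; 5*(-16)^2 + 6*(-16)^1 - 8 = (1280) + (-96) + (-8) = 1176; answer 1176
Part III: B2 = 1176; d = 14; cross terms: (-30*-25 - 14*-10)=890, (14*34 - 23*-25)=1051, (23*5 - -6*34)=319, (-6*5 - -15*5)=45, (-15*3 - -38*5)=145, (-38*-10 - -30*3)=470; twice the area = |2920| = 2920; area = 1460; answer 1460

1460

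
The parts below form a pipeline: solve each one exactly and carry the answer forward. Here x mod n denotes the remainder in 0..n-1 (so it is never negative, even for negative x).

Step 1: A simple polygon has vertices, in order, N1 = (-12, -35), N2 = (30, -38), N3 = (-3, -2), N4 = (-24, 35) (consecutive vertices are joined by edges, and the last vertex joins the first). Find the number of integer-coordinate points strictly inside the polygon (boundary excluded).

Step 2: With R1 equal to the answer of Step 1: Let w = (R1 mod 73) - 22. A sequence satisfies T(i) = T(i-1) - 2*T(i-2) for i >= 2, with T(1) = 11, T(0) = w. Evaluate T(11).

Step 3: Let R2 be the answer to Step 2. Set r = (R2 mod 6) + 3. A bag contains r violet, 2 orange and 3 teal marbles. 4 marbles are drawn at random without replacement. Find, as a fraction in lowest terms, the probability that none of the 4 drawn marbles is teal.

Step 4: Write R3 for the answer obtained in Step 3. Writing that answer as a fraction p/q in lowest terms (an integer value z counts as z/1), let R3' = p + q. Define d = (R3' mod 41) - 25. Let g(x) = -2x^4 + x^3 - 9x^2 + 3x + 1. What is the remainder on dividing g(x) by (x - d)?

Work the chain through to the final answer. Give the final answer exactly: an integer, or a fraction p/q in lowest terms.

Step 1: cross terms: (-12*-38 - 30*-35)=1506, (30*-2 - -3*-38)=-174, (-3*35 - -24*-2)=-153, (-24*-35 - -12*35)=1260; twice the area = |2439| = 2439; area = 2439/2; boundary points = 3 + 3 + 1 + 2 = 9; strictly interior points = area - boundary/2 + 1 = 1216; answer 1216
Step 2: R1 = 1216; w = 26; T(2) = 1*(11) - 2*(26) = -41; iterating: T(2)=-41, T(3)=-63, T(4)=19, T(5)=145, T(6)=107, T(7)=-183, T(8)=-397, T(9)=-31, T(10)=763, T(11)=825; answer 825
Step 3: R2 = 825; r = 6; total draws C(11,4) = 330; favorable C(8,4) = 70; P = 7/33; answer 7/33
Step 4: R3 = 7/33; threaded value p + q = 40; d = 15; remainder = value at the root: -2*(15)^4 + 1*(15)^3 - 9*(15)^2 + 3*(15)^1 + 1 = (-101250) + (3375) + (-2025) + (45) + (1) = -99854; answer -99854

-99854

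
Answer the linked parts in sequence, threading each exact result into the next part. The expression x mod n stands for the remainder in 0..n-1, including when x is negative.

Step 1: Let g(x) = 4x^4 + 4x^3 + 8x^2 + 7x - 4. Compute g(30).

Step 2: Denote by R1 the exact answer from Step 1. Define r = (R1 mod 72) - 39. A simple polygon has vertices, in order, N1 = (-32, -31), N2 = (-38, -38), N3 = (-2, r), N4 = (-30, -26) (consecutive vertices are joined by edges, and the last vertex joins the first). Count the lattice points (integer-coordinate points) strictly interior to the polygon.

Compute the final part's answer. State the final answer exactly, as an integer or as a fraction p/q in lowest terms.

Step 1: 4*(30)^4 + 4*(30)^3 + 8*(30)^2 + 7*(30)^1 - 4 = (3240000) + (108000) + (7200) + (210) + (-4) = 3355406; answer 3355406
Step 2: R1 = 3355406; r = 23; cross terms: (-32*-38 - -38*-31)=38, (-38*23 - -2*-38)=-950, (-2*-26 - -30*23)=742, (-30*-31 - -32*-26)=98; twice the area = |-72| = 72; area = 36; boundary points = 1 + 1 + 7 + 1 = 10; strictly interior points = area - boundary/2 + 1 = 32; answer 32

32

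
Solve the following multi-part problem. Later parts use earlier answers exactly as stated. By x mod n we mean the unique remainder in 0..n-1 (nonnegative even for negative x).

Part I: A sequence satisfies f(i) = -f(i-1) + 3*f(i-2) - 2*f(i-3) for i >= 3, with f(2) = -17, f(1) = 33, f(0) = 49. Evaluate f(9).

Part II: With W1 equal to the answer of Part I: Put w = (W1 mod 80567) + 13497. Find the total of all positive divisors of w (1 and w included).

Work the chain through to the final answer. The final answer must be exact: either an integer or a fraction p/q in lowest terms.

29388

Part I: f(3) = -1*(-17) + 3*(33) - 2*(49) = 18; iterating: f(3)=18, f(4)=-135, f(5)=223, f(6)=-664, f(7)=1603, f(8)=-4041, f(9)=10178; answer 10178
Part II: W1 = 10178; w = 23675; 23675 = 5^2 * 947; sigma = (1 + 5 + 25) * (1 + 947) = 31 * 948 = 29388; answer 29388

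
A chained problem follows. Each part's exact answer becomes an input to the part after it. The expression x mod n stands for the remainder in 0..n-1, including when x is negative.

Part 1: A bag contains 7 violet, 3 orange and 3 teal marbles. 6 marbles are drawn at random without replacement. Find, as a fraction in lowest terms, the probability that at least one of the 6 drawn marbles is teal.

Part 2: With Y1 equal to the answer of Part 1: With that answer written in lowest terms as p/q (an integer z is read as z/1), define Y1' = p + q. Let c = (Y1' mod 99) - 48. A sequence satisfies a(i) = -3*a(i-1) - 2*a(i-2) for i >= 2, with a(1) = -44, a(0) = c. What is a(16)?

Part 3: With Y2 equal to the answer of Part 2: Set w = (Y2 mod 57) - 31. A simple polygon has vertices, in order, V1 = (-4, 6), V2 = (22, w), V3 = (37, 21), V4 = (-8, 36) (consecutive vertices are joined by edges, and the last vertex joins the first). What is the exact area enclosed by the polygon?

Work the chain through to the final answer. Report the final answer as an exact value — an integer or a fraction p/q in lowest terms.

1475/2

Part 1: total draws C(13,6) = 1716; complement C(10,6) = 210; favorable 1716 - 210 = 1506; P = 251/286; answer 251/286
Part 2: Y1 = 251/286; threaded value p + q = 537; c = -6; a(2) = -3*(-44) - 2*(-6) = 144; iterating: a(2)=144, a(3)=-344, a(4)=744, a(5)=-1544, a(6)=3144, a(7)=-6344, a(8)=12744, a(9)=-25544, a(10)=51144, a(11)=-102344, a(12)=204744, a(13)=-409544, a(14)=819144, a(15)=-1638344, a(16)=3276744; answer 3276744
Part 3: Y2 = 3276744; w = 11; cross terms: (-4*11 - 22*6)=-176, (22*21 - 37*11)=55, (37*36 - -8*21)=1500, (-8*6 - -4*36)=96; twice the area = |1475| = 1475; area = 1475/2; answer 1475/2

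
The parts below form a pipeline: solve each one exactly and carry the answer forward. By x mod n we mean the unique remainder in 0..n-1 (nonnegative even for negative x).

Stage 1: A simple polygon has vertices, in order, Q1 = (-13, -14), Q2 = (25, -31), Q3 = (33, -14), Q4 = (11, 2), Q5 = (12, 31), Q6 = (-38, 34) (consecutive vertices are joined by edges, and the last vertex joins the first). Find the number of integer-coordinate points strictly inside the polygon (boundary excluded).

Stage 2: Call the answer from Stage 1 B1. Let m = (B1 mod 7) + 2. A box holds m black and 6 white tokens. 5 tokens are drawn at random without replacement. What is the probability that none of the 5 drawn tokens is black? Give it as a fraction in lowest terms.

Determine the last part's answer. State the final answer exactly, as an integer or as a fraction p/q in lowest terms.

Stage 1: cross terms: (-13*-31 - 25*-14)=753, (25*-14 - 33*-31)=673, (33*2 - 11*-14)=220, (11*31 - 12*2)=317, (12*34 - -38*31)=1586, (-38*-14 - -13*34)=974; twice the area = |4523| = 4523; area = 4523/2; boundary points = 1 + 1 + 2 + 1 + 1 + 1 = 7; strictly interior points = area - boundary/2 + 1 = 2259; answer 2259
Stage 2: B1 = 2259; m = 7; total draws C(13,5) = 1287; favorable C(6,5) = 6; P = 2/429; answer 2/429

2/429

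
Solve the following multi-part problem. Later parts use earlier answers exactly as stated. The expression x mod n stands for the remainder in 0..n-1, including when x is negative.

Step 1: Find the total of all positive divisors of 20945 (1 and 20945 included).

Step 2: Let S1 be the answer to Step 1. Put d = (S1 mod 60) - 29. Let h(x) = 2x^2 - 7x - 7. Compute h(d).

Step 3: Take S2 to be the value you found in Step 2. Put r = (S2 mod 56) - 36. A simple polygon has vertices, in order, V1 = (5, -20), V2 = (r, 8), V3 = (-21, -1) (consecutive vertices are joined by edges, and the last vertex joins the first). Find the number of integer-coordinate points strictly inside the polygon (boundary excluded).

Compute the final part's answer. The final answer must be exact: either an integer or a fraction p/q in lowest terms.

Step 1: 20945 = 5 * 59 * 71; sigma = (1 + 5) * (1 + 59) * (1 + 71) = 6 * 60 * 72 = 25920; answer 25920
Step 2: S1 = 25920; d = -29; 2*(-29)^2 - 7*(-29)^1 - 7 = (1682) + (203) + (-7) = 1878; answer 1878
Step 3: S2 = 1878; r = -6; cross terms: (5*8 - -6*-20)=-80, (-6*-1 - -21*8)=174, (-21*-20 - 5*-1)=425; twice the area = |519| = 519; area = 519/2; boundary points = 1 + 3 + 1 = 5; strictly interior points = area - boundary/2 + 1 = 258; answer 258

258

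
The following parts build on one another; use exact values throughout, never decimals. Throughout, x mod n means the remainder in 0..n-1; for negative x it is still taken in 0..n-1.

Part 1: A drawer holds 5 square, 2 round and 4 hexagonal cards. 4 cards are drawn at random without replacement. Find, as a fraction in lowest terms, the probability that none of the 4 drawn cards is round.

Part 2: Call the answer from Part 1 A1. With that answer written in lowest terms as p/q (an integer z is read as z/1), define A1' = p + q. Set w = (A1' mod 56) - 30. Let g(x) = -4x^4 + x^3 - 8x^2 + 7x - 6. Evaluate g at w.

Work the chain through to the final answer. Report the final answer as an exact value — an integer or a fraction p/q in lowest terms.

Part 1: total draws C(11,4) = 330; favorable C(9,4) = 126; P = 21/55; answer 21/55
Part 2: A1 = 21/55; threaded value p + q = 76; w = -10; -4*(-10)^4 + 1*(-10)^3 - 8*(-10)^2 + 7*(-10)^1 - 6 = (-40000) + (-1000) + (-800) + (-70) + (-6) = -41876; answer -41876

-41876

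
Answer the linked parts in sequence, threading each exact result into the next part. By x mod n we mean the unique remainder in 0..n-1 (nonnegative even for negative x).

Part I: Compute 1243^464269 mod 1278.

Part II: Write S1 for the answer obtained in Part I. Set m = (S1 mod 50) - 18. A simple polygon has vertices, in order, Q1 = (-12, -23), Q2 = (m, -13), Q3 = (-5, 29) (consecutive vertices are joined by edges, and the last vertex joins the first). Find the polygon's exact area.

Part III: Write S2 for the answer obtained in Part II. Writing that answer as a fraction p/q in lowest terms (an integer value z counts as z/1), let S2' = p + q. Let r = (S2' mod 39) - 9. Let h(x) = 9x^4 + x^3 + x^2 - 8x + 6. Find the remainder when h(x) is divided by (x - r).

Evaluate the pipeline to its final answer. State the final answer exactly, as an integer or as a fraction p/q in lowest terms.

Part I: squarings mod 1278: 1243^1=1243, 1243^2=1225, 1243^4=253, 1243^8=109, 1243^16=379, 1243^32=505, 1243^64=703, 1243^128=901, 1243^256=271, 1243^512=595, 1243^1024=19, 1243^2048=361, 1243^4096=1243, 1243^8192=1225, 1243^16384=253, 1243^32768=109, 1243^65536=379, 1243^131072=505, 1243^262144=703; 1243^464269 = 1243^1 * 1243^4 * 1243^8 * 1243^128 * 1243^256 * 1243^1024 * 1243^4096 * 1243^65536 * 1243^131072 * 1243^262144 = 703 (mod 1278); answer 703
Part II: S1 = 703; m = -15; cross terms: (-12*-13 - -15*-23)=-189, (-15*29 - -5*-13)=-500, (-5*-23 - -12*29)=463; twice the area = |-226| = 226; area = 113; answer 113
Part III: S2 = 113; threaded value p + q = 114; r = 27; remainder = value at the root: 9*(27)^4 + 1*(27)^3 + 1*(27)^2 - 8*(27)^1 + 6 = (4782969) + (19683) + (729) + (-216) + (6) = 4803171; answer 4803171

4803171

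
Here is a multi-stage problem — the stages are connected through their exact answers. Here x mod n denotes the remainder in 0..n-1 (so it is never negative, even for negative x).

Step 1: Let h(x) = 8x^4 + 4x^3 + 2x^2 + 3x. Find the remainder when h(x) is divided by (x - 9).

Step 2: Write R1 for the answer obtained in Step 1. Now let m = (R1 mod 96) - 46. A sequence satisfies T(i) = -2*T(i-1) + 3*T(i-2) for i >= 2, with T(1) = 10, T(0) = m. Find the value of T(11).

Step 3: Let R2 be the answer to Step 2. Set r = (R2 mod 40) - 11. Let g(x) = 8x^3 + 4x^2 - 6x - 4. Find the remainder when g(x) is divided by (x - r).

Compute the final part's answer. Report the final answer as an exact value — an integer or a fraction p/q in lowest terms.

2

Step 1: remainder = value at the root: 8*(9)^4 + 4*(9)^3 + 2*(9)^2 + 3*(9)^1 = (52488) + (2916) + (162) + (27) = 55593; answer 55593
Step 2: R1 = 55593; m = -37; T(2) = -2*(10) + 3*(-37) = -131; iterating: T(2)=-131, T(3)=292, T(4)=-977, T(5)=2830, T(6)=-8591, T(7)=25672, T(8)=-77117, T(9)=231250, T(10)=-693851, T(11)=2081452; answer 2081452
Step 3: R2 = 2081452; r = 1; remainder = value at the root: 8*(1)^3 + 4*(1)^2 - 6*(1)^1 - 4 = (8) + (4) + (-6) + (-4) = 2; answer 2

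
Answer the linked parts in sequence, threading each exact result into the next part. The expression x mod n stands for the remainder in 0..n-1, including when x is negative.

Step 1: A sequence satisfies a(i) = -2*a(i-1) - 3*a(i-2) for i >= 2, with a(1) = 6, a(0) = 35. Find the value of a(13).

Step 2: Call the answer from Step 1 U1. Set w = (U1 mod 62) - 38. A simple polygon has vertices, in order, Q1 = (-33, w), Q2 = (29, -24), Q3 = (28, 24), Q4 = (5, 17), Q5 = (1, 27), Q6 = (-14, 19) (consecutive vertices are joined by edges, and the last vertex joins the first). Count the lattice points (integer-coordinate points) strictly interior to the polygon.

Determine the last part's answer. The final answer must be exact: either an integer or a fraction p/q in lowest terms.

Step 1: a(2) = -2*(6) - 3*(35) = -117; iterating: a(2)=-117, a(3)=216, a(4)=-81, a(5)=-486, a(6)=1215, a(7)=-972, a(8)=-1701, a(9)=6318, a(10)=-7533, a(11)=-3888, a(12)=30375, a(13)=-49086; answer -49086
Step 2: U1 = -49086; w = -20; cross terms: (-33*-24 - 29*-20)=1372, (29*24 - 28*-24)=1368, (28*17 - 5*24)=356, (5*27 - 1*17)=118, (1*19 - -14*27)=397, (-14*-20 - -33*19)=907; twice the area = |4518| = 4518; area = 2259; boundary points = 2 + 1 + 1 + 2 + 1 + 1 = 8; strictly interior points = area - boundary/2 + 1 = 2256; answer 2256

2256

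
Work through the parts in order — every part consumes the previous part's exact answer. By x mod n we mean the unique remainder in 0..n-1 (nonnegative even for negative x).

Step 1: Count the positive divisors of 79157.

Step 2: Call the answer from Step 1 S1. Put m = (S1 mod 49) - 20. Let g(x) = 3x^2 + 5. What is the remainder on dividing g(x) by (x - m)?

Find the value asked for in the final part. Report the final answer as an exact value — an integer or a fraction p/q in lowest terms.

Step 1: 79157 = 13 * 6089; number of divisors = (1+1) * (1+1) = 4; answer 4
Step 2: S1 = 4; m = -16; remainder = value at the root: 3*(-16)^2 + 5 = (768) + (5) = 773; answer 773

773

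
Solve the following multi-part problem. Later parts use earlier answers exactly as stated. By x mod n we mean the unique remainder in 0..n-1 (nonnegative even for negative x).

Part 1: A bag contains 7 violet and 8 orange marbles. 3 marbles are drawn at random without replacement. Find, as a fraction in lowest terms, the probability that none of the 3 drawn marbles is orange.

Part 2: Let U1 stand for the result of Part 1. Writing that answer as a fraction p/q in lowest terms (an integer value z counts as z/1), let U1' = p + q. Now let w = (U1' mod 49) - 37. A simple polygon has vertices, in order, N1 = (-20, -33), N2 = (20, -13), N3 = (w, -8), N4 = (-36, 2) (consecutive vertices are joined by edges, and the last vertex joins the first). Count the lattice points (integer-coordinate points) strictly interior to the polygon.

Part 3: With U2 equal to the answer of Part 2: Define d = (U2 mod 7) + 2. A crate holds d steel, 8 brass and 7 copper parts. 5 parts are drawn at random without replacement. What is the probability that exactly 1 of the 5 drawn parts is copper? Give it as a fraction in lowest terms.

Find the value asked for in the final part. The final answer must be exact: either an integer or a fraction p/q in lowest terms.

Part 1: total draws C(15,3) = 455; favorable C(7,3) = 35; P = 1/13; answer 1/13
Part 2: U1 = 1/13; threaded value p + q = 14; w = -23; cross terms: (-20*-13 - 20*-33)=920, (20*-8 - -23*-13)=-459, (-23*2 - -36*-8)=-334, (-36*-33 - -20*2)=1228; twice the area = |1355| = 1355; area = 1355/2; boundary points = 20 + 1 + 1 + 1 = 23; strictly interior points = area - boundary/2 + 1 = 667; answer 667
Part 3: U2 = 667; d = 4; total draws C(19,5) = 11628; favorable C(7,1)*C(12,4) = 3465; P = 385/1292; answer 385/1292

385/1292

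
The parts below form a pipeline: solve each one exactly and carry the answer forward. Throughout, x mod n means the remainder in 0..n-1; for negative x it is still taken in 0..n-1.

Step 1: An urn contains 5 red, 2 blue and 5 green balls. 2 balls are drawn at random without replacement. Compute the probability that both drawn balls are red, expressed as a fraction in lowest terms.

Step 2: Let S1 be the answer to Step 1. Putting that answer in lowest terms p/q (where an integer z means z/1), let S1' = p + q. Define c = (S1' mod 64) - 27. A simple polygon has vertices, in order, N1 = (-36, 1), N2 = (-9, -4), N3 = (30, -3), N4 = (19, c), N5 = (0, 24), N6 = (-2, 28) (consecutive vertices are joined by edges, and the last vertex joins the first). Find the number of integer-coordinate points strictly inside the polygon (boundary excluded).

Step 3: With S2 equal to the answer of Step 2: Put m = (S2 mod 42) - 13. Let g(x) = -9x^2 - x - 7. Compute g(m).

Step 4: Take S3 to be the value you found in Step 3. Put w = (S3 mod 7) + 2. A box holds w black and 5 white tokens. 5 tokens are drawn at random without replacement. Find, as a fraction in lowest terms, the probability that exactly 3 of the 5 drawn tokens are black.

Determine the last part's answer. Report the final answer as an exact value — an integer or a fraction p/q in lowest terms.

Step 1: total draws C(12,2) = 66; favorable C(5,2) = 10; P = 5/33; answer 5/33
Step 2: S1 = 5/33; threaded value p + q = 38; c = 11; cross terms: (-36*-4 - -9*1)=153, (-9*-3 - 30*-4)=147, (30*11 - 19*-3)=387, (19*24 - 0*11)=456, (0*28 - -2*24)=48, (-2*1 - -36*28)=1006; twice the area = |2197| = 2197; area = 2197/2; boundary points = 1 + 1 + 1 + 1 + 2 + 1 = 7; strictly interior points = area - boundary/2 + 1 = 1096; answer 1096
Step 3: S2 = 1096; m = -9; -9*(-9)^2 - 1*(-9)^1 - 7 = (-729) + (9) + (-7) = -727; answer -727
Step 4: S3 = -727; w = 3; total draws C(8,5) = 56; favorable C(3,3)*C(5,2) = 10; P = 5/28; answer 5/28

5/28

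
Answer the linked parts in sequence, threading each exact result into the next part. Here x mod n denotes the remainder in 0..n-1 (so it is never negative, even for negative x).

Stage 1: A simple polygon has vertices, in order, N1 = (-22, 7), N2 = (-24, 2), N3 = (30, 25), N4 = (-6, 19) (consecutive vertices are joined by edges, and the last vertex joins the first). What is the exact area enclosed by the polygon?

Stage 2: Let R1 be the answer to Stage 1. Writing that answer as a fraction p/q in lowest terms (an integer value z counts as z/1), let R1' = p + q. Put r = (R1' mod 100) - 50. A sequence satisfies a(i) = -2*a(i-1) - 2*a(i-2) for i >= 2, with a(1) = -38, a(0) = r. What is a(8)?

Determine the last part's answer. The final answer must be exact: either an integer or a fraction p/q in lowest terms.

496

Stage 1: cross terms: (-22*2 - -24*7)=124, (-24*25 - 30*2)=-660, (30*19 - -6*25)=720, (-6*7 - -22*19)=376; twice the area = |560| = 560; area = 280; answer 280
Stage 2: R1 = 280; threaded value p + q = 281; r = 31; a(2) = -2*(-38) - 2*(31) = 14; iterating: a(2)=14, a(3)=48, a(4)=-124, a(5)=152, a(6)=-56, a(7)=-192, a(8)=496; answer 496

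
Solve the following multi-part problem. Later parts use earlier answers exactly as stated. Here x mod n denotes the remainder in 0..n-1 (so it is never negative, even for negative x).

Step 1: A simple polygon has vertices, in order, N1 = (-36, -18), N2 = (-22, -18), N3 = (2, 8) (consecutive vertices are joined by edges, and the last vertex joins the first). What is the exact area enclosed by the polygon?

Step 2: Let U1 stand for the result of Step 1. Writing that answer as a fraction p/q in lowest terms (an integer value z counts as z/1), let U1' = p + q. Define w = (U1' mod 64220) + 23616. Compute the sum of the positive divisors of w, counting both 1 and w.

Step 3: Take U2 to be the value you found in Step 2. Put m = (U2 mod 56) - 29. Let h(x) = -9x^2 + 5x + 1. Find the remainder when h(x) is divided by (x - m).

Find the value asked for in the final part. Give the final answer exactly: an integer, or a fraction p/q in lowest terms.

Step 1: cross terms: (-36*-18 - -22*-18)=252, (-22*8 - 2*-18)=-140, (2*-18 - -36*8)=252; twice the area = |364| = 364; area = 182; answer 182
Step 2: U1 = 182; threaded value p + q = 183; w = 23799; 23799 = 3 * 7933; sigma = (1 + 3) * (1 + 7933) = 4 * 7934 = 31736; answer 31736
Step 3: U2 = 31736; m = 11; remainder = value at the root: -9*(11)^2 + 5*(11)^1 + 1 = (-1089) + (55) + (1) = -1033; answer -1033

-1033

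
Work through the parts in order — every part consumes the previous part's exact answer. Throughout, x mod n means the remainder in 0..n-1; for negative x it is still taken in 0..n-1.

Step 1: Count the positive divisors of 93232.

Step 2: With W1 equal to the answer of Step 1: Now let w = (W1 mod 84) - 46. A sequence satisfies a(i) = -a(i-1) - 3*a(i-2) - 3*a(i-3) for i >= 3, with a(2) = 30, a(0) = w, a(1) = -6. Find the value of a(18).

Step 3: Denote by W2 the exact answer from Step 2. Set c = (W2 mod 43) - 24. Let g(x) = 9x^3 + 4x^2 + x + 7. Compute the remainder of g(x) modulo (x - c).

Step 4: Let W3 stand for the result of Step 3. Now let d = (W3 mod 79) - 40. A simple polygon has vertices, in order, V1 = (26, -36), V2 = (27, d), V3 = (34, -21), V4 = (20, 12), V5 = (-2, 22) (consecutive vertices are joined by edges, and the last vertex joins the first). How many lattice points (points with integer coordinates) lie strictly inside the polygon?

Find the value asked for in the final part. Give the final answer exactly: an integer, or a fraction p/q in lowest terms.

724

Step 1: 93232 = 2^4 * 5827; number of divisors = (4+1) * (1+1) = 10; answer 10
Step 2: W1 = 10; w = -36; a(3) = -1*(30) - 3*(-6) - 3*(-36) = 96; iterating: a(3)=96, a(4)=-168, a(5)=-210, a(6)=426, a(7)=708, a(8)=-1356, a(9)=-2046, a(10)=3990, a(11)=6216, a(12)=-12048, a(13)=-18570, a(14)=36066, a(15)=55788, a(16)=-108276, a(17)=-167286, a(18)=324750; answer 324750
Step 3: W2 = 324750; c = -10; remainder = value at the root: 9*(-10)^3 + 4*(-10)^2 + 1*(-10)^1 + 7 = (-9000) + (400) + (-10) + (7) = -8603; answer -8603
Step 4: W3 = -8603; d = -32; cross terms: (26*-32 - 27*-36)=140, (27*-21 - 34*-32)=521, (34*12 - 20*-21)=828, (20*22 - -2*12)=464, (-2*-36 - 26*22)=-500; twice the area = |1453| = 1453; area = 1453/2; boundary points = 1 + 1 + 1 + 2 + 2 = 7; strictly interior points = area - boundary/2 + 1 = 724; answer 724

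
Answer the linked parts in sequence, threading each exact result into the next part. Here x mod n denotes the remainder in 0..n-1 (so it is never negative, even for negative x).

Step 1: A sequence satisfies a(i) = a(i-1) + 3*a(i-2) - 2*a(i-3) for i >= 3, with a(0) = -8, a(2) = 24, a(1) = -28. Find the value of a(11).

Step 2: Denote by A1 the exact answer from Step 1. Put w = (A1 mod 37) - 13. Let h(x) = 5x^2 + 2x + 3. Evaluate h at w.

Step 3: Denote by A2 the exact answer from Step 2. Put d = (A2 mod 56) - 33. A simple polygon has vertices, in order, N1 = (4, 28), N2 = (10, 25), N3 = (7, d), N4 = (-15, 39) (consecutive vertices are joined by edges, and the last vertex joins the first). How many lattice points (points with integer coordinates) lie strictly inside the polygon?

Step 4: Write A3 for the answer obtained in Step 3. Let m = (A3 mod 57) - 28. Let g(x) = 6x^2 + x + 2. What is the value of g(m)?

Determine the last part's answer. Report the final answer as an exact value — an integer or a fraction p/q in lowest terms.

Step 1: a(3) = 1*(24) + 3*(-28) - 2*(-8) = -44; iterating: a(3)=-44, a(4)=84, a(5)=-96, a(6)=244, a(7)=-212, a(8)=712, a(9)=-412, a(10)=2148, a(11)=-512; answer -512
Step 2: A1 = -512; w = -7; 5*(-7)^2 + 2*(-7)^1 + 3 = (245) + (-14) + (3) = 234; answer 234
Step 3: A2 = 234; d = -23; cross terms: (4*25 - 10*28)=-180, (10*-23 - 7*25)=-405, (7*39 - -15*-23)=-72, (-15*28 - 4*39)=-576; twice the area = |-1233| = 1233; area = 1233/2; boundary points = 3 + 3 + 2 + 1 = 9; strictly interior points = area - boundary/2 + 1 = 613; answer 613
Step 4: A3 = 613; m = 15; 6*(15)^2 + 1*(15)^1 + 2 = (1350) + (15) + (2) = 1367; answer 1367

1367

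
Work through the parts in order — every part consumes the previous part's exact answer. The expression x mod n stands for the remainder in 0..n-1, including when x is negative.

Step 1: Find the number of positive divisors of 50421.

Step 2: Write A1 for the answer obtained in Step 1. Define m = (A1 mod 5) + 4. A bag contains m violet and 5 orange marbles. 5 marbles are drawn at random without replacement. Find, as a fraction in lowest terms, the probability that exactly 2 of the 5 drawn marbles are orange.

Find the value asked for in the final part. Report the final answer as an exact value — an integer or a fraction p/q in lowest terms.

100/231

Step 1: 50421 = 3 * 7^5; number of divisors = (1+1) * (5+1) = 12; answer 12
Step 2: A1 = 12; m = 6; total draws C(11,5) = 462; favorable C(5,2)*C(6,3) = 200; P = 100/231; answer 100/231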